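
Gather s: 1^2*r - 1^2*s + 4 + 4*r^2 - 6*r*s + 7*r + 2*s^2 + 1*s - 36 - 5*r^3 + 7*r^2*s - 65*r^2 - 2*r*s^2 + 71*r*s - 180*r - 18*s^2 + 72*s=-5*r^3 - 61*r^2 - 172*r + s^2*(-2*r - 16) + s*(7*r^2 + 65*r + 72) - 32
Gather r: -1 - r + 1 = -r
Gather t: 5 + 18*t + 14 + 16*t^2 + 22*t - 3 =16*t^2 + 40*t + 16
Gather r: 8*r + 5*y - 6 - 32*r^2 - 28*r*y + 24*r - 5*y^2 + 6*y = -32*r^2 + r*(32 - 28*y) - 5*y^2 + 11*y - 6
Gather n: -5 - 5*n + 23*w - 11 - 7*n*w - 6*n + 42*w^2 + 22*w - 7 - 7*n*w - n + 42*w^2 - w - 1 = n*(-14*w - 12) + 84*w^2 + 44*w - 24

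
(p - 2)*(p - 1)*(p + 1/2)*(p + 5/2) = p^4 - 23*p^2/4 + 9*p/4 + 5/2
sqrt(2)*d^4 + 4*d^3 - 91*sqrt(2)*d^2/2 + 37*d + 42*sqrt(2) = (d - 7*sqrt(2)/2)*(d - sqrt(2))*(d + 6*sqrt(2))*(sqrt(2)*d + 1)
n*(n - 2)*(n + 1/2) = n^3 - 3*n^2/2 - n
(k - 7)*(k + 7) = k^2 - 49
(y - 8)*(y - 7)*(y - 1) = y^3 - 16*y^2 + 71*y - 56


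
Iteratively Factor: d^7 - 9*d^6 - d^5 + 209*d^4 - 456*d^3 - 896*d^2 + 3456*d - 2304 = (d - 4)*(d^6 - 5*d^5 - 21*d^4 + 125*d^3 + 44*d^2 - 720*d + 576) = (d - 4)*(d + 4)*(d^5 - 9*d^4 + 15*d^3 + 65*d^2 - 216*d + 144) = (d - 4)^2*(d + 4)*(d^4 - 5*d^3 - 5*d^2 + 45*d - 36) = (d - 4)^2*(d - 1)*(d + 4)*(d^3 - 4*d^2 - 9*d + 36) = (d - 4)^2*(d - 1)*(d + 3)*(d + 4)*(d^2 - 7*d + 12) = (d - 4)^3*(d - 1)*(d + 3)*(d + 4)*(d - 3)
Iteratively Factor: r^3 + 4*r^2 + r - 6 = (r - 1)*(r^2 + 5*r + 6) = (r - 1)*(r + 3)*(r + 2)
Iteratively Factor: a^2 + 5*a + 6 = (a + 3)*(a + 2)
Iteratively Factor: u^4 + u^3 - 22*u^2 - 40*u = (u)*(u^3 + u^2 - 22*u - 40) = u*(u - 5)*(u^2 + 6*u + 8) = u*(u - 5)*(u + 4)*(u + 2)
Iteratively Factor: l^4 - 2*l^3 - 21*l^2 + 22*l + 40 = (l + 4)*(l^3 - 6*l^2 + 3*l + 10) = (l + 1)*(l + 4)*(l^2 - 7*l + 10) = (l - 2)*(l + 1)*(l + 4)*(l - 5)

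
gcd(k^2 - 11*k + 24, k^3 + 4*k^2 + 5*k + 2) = 1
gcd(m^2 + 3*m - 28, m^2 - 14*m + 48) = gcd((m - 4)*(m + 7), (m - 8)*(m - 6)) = 1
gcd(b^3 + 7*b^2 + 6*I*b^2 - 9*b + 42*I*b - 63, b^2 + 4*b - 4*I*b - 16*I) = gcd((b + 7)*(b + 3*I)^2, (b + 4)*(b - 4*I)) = 1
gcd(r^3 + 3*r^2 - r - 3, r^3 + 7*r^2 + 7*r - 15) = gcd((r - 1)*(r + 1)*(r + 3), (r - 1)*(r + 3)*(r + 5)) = r^2 + 2*r - 3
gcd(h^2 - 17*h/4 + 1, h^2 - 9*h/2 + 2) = h - 4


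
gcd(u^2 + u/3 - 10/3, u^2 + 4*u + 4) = u + 2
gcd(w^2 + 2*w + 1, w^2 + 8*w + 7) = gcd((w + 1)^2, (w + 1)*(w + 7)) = w + 1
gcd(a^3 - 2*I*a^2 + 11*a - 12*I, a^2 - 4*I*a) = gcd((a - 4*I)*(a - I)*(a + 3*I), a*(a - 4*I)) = a - 4*I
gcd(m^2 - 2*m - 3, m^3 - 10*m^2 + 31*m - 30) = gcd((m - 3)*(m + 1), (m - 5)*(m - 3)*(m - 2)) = m - 3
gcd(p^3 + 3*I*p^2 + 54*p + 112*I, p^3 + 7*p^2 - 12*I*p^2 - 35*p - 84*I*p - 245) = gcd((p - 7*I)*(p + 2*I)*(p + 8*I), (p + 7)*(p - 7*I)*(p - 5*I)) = p - 7*I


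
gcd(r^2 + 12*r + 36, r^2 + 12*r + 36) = r^2 + 12*r + 36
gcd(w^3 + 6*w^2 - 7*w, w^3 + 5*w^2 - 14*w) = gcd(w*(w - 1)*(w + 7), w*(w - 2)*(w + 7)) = w^2 + 7*w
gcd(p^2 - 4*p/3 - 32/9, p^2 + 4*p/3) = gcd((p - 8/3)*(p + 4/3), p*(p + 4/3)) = p + 4/3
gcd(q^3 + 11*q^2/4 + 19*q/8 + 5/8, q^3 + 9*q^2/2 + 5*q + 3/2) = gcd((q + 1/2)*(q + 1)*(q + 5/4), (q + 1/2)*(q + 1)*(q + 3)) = q^2 + 3*q/2 + 1/2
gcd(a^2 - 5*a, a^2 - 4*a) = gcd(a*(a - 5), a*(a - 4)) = a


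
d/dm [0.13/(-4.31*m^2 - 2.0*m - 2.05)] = (1.1206*m + 0.26)/(4.31*m^2 + 2.0*m + 2.05)^2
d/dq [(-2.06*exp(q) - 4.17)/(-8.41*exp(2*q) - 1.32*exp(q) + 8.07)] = (-(2.06*exp(q) + 4.17)*(16.82*exp(q) + 1.32) + 17.3246*exp(2*q) + 2.7192*exp(q) - 16.6242)*exp(q)/(8.41*exp(2*q) + 1.32*exp(q) - 8.07)^2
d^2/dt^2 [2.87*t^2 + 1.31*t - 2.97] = 5.74000000000000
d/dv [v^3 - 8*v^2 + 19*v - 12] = 3*v^2 - 16*v + 19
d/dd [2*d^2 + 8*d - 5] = 4*d + 8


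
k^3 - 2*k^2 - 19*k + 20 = (k - 5)*(k - 1)*(k + 4)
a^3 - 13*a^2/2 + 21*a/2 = a*(a - 7/2)*(a - 3)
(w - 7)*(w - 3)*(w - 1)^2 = w^4 - 12*w^3 + 42*w^2 - 52*w + 21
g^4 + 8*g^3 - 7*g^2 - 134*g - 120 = (g - 4)*(g + 1)*(g + 5)*(g + 6)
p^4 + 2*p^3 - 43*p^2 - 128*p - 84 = (p - 7)*(p + 1)*(p + 2)*(p + 6)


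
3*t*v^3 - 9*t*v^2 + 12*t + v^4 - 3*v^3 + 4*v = (3*t + v)*(v - 2)^2*(v + 1)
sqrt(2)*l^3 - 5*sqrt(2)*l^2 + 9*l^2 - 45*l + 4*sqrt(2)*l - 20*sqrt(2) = (l - 5)*(l + 4*sqrt(2))*(sqrt(2)*l + 1)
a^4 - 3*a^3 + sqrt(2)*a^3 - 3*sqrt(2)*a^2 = a^2*(a - 3)*(a + sqrt(2))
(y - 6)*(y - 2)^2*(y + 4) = y^4 - 6*y^3 - 12*y^2 + 88*y - 96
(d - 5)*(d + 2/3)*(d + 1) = d^3 - 10*d^2/3 - 23*d/3 - 10/3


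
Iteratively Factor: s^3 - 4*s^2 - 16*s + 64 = (s + 4)*(s^2 - 8*s + 16) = (s - 4)*(s + 4)*(s - 4)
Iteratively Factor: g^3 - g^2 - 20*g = (g - 5)*(g^2 + 4*g) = (g - 5)*(g + 4)*(g)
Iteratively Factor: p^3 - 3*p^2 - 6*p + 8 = (p + 2)*(p^2 - 5*p + 4) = (p - 1)*(p + 2)*(p - 4)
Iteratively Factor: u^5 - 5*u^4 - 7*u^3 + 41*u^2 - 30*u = (u)*(u^4 - 5*u^3 - 7*u^2 + 41*u - 30) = u*(u - 5)*(u^3 - 7*u + 6) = u*(u - 5)*(u - 1)*(u^2 + u - 6) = u*(u - 5)*(u - 2)*(u - 1)*(u + 3)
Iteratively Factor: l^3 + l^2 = (l)*(l^2 + l) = l*(l + 1)*(l)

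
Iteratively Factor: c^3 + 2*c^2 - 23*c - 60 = (c - 5)*(c^2 + 7*c + 12) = (c - 5)*(c + 3)*(c + 4)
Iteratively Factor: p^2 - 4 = (p + 2)*(p - 2)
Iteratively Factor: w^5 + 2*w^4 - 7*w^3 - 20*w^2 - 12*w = (w - 3)*(w^4 + 5*w^3 + 8*w^2 + 4*w) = (w - 3)*(w + 1)*(w^3 + 4*w^2 + 4*w) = w*(w - 3)*(w + 1)*(w^2 + 4*w + 4) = w*(w - 3)*(w + 1)*(w + 2)*(w + 2)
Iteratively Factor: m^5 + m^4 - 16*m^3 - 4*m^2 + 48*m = (m + 2)*(m^4 - m^3 - 14*m^2 + 24*m) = m*(m + 2)*(m^3 - m^2 - 14*m + 24) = m*(m - 3)*(m + 2)*(m^2 + 2*m - 8) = m*(m - 3)*(m - 2)*(m + 2)*(m + 4)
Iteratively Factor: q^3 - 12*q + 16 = (q - 2)*(q^2 + 2*q - 8) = (q - 2)^2*(q + 4)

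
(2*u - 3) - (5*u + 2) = -3*u - 5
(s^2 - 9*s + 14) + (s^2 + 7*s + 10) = 2*s^2 - 2*s + 24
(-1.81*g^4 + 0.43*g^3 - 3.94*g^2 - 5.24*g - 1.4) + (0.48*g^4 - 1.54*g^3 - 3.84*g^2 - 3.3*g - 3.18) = -1.33*g^4 - 1.11*g^3 - 7.78*g^2 - 8.54*g - 4.58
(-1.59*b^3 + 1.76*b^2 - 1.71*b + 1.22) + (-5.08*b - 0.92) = -1.59*b^3 + 1.76*b^2 - 6.79*b + 0.3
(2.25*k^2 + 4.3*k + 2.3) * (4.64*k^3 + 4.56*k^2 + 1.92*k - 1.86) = 10.44*k^5 + 30.212*k^4 + 34.6*k^3 + 14.559*k^2 - 3.582*k - 4.278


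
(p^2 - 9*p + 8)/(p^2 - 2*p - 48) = (p - 1)/(p + 6)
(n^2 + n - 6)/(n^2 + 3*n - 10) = (n + 3)/(n + 5)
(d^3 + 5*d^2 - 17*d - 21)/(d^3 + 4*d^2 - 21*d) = (d + 1)/d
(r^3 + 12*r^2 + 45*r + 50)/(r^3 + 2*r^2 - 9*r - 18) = (r^2 + 10*r + 25)/(r^2 - 9)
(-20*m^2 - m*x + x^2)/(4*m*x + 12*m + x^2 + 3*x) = (-5*m + x)/(x + 3)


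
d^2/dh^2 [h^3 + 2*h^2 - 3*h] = 6*h + 4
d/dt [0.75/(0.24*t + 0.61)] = -0.18/(0.24*t + 0.61)^2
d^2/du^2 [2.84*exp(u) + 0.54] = 2.84*exp(u)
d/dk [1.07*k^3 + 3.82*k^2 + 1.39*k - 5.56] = 3.21*k^2 + 7.64*k + 1.39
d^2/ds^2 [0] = 0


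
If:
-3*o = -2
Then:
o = 2/3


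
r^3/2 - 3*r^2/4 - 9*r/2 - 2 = (r/2 + 1)*(r - 4)*(r + 1/2)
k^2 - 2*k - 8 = (k - 4)*(k + 2)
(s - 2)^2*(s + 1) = s^3 - 3*s^2 + 4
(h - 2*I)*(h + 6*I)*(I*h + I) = I*h^3 - 4*h^2 + I*h^2 - 4*h + 12*I*h + 12*I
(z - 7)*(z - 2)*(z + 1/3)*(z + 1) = z^4 - 23*z^3/3 + 7*z^2/3 + 47*z/3 + 14/3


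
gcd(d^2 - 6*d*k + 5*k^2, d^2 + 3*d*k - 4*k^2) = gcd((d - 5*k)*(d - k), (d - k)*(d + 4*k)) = d - k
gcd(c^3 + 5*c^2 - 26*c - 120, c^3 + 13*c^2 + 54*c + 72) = c^2 + 10*c + 24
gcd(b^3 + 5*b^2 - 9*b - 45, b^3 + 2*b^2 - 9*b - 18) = b^2 - 9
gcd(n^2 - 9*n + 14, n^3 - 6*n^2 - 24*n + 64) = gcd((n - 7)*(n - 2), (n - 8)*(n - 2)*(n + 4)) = n - 2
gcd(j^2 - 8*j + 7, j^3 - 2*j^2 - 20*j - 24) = 1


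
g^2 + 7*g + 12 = (g + 3)*(g + 4)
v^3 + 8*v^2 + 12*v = v*(v + 2)*(v + 6)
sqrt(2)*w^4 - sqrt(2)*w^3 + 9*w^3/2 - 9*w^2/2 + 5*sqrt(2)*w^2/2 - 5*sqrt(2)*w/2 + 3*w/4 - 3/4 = (w - 1)*(w + sqrt(2)/2)*(w + 3*sqrt(2)/2)*(sqrt(2)*w + 1/2)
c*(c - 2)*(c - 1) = c^3 - 3*c^2 + 2*c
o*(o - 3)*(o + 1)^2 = o^4 - o^3 - 5*o^2 - 3*o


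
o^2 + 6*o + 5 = (o + 1)*(o + 5)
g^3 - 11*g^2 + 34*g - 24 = (g - 6)*(g - 4)*(g - 1)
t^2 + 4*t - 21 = (t - 3)*(t + 7)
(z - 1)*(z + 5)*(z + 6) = z^3 + 10*z^2 + 19*z - 30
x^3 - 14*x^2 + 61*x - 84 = (x - 7)*(x - 4)*(x - 3)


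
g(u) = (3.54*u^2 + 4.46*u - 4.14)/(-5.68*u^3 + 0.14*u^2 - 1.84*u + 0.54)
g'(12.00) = 0.01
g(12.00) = -0.06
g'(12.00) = 0.01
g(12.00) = -0.06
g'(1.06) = -0.02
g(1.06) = -0.57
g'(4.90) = 0.03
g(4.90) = -0.15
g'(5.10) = 0.03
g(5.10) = -0.15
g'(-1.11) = -1.31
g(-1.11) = -0.45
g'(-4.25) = 0.01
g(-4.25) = 0.09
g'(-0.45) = -7.36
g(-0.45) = -2.84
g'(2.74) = 0.11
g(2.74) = -0.29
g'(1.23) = 0.16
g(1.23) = -0.55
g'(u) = (7.08*u + 4.46)/(-5.68*u^3 + 0.14*u^2 - 1.84*u + 0.54) + (3.54*u^2 + 4.46*u - 4.14)*(17.04*u^2 - 0.28*u + 1.84)/(-5.68*u^3 + 0.14*u^2 - 1.84*u + 0.54)^2 = (20.1072*u^4 + 50.6656*u^3 - 77.6836*u^2 + 4.9824*u - 5.2092)/(32.2624*u^6 - 1.5904*u^5 + 20.922*u^4 - 6.6496*u^3 + 3.5368*u^2 - 1.9872*u + 0.2916)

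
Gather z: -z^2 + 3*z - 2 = -z^2 + 3*z - 2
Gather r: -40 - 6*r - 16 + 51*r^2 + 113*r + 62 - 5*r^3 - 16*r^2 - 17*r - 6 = -5*r^3 + 35*r^2 + 90*r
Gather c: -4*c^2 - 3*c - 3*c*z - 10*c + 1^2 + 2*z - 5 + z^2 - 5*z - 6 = -4*c^2 + c*(-3*z - 13) + z^2 - 3*z - 10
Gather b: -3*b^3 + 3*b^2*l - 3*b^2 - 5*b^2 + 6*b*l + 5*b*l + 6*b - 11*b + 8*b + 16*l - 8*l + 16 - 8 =-3*b^3 + b^2*(3*l - 8) + b*(11*l + 3) + 8*l + 8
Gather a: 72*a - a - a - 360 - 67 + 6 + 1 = 70*a - 420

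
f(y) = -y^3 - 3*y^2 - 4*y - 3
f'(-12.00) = -364.00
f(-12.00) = 1341.00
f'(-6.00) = -76.00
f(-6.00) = 129.00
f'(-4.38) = -35.27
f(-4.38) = 40.99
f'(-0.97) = -1.00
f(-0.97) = -1.03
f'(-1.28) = -1.24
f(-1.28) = -0.70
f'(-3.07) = -13.85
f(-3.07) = 9.94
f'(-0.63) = -1.41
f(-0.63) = -1.42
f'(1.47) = -19.30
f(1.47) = -18.54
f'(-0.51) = -1.72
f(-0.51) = -1.61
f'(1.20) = -15.52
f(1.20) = -13.85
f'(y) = -3*y^2 - 6*y - 4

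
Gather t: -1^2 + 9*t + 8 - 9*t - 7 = 0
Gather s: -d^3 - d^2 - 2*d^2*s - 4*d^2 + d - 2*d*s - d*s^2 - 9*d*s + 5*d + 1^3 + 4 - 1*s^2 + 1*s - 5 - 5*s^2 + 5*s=-d^3 - 5*d^2 + 6*d + s^2*(-d - 6) + s*(-2*d^2 - 11*d + 6)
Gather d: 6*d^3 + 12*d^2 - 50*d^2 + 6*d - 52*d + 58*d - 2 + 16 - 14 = 6*d^3 - 38*d^2 + 12*d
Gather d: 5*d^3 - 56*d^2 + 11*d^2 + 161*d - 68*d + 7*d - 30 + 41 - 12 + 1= 5*d^3 - 45*d^2 + 100*d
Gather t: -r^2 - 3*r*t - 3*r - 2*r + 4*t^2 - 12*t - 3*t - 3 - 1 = -r^2 - 5*r + 4*t^2 + t*(-3*r - 15) - 4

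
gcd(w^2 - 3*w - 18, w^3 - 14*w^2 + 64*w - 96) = w - 6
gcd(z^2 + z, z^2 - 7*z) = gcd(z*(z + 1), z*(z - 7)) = z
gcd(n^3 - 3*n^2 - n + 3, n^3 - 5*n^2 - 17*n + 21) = n - 1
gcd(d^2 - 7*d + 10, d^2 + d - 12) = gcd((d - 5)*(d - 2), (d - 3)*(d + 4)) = 1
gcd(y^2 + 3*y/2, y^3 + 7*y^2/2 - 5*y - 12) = y + 3/2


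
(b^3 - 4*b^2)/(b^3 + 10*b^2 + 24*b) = b*(b - 4)/(b^2 + 10*b + 24)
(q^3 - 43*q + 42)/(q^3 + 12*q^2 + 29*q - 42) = (q - 6)/(q + 6)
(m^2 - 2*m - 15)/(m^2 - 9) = (m - 5)/(m - 3)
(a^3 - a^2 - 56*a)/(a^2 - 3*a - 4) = a*(-a^2 + a + 56)/(-a^2 + 3*a + 4)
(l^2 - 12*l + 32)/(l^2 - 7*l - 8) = (l - 4)/(l + 1)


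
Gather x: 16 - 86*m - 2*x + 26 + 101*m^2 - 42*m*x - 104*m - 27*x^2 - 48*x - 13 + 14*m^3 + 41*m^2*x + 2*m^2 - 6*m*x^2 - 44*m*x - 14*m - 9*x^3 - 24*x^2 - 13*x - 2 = 14*m^3 + 103*m^2 - 204*m - 9*x^3 + x^2*(-6*m - 51) + x*(41*m^2 - 86*m - 63) + 27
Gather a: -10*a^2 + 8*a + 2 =-10*a^2 + 8*a + 2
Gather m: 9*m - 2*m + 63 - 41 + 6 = 7*m + 28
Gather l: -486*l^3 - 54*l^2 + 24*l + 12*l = -486*l^3 - 54*l^2 + 36*l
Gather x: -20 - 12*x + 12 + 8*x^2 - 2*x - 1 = 8*x^2 - 14*x - 9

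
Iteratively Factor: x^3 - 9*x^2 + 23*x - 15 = (x - 5)*(x^2 - 4*x + 3) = (x - 5)*(x - 3)*(x - 1)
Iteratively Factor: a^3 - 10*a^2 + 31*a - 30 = (a - 2)*(a^2 - 8*a + 15) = (a - 5)*(a - 2)*(a - 3)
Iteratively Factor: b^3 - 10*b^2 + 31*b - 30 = (b - 3)*(b^2 - 7*b + 10) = (b - 3)*(b - 2)*(b - 5)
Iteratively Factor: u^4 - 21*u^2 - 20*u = (u)*(u^3 - 21*u - 20) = u*(u - 5)*(u^2 + 5*u + 4) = u*(u - 5)*(u + 4)*(u + 1)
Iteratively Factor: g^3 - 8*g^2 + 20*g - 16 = (g - 2)*(g^2 - 6*g + 8) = (g - 4)*(g - 2)*(g - 2)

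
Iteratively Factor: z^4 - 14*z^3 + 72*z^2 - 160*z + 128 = (z - 2)*(z^3 - 12*z^2 + 48*z - 64) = (z - 4)*(z - 2)*(z^2 - 8*z + 16) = (z - 4)^2*(z - 2)*(z - 4)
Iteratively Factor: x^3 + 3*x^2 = (x)*(x^2 + 3*x) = x*(x + 3)*(x)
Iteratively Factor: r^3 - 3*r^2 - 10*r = (r + 2)*(r^2 - 5*r) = r*(r + 2)*(r - 5)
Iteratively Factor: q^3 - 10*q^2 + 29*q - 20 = (q - 1)*(q^2 - 9*q + 20) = (q - 5)*(q - 1)*(q - 4)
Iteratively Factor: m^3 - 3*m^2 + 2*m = (m - 2)*(m^2 - m) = (m - 2)*(m - 1)*(m)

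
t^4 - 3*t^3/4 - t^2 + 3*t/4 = t*(t - 1)*(t - 3/4)*(t + 1)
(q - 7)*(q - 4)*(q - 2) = q^3 - 13*q^2 + 50*q - 56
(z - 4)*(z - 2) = z^2 - 6*z + 8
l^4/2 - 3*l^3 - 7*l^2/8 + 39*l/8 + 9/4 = (l/2 + 1/2)*(l - 6)*(l - 3/2)*(l + 1/2)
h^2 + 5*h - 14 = (h - 2)*(h + 7)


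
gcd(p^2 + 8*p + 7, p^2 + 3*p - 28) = p + 7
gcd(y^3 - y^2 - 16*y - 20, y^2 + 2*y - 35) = y - 5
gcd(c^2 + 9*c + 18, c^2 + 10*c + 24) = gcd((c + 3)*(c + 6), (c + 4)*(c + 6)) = c + 6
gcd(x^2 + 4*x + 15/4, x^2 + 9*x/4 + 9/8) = x + 3/2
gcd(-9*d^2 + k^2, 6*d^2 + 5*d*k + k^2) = 3*d + k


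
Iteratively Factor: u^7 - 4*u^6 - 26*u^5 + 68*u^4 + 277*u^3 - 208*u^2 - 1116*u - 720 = (u + 2)*(u^6 - 6*u^5 - 14*u^4 + 96*u^3 + 85*u^2 - 378*u - 360) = (u + 2)*(u + 3)*(u^5 - 9*u^4 + 13*u^3 + 57*u^2 - 86*u - 120) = (u - 4)*(u + 2)*(u + 3)*(u^4 - 5*u^3 - 7*u^2 + 29*u + 30) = (u - 4)*(u - 3)*(u + 2)*(u + 3)*(u^3 - 2*u^2 - 13*u - 10) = (u - 5)*(u - 4)*(u - 3)*(u + 2)*(u + 3)*(u^2 + 3*u + 2) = (u - 5)*(u - 4)*(u - 3)*(u + 1)*(u + 2)*(u + 3)*(u + 2)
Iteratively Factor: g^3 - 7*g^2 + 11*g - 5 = (g - 1)*(g^2 - 6*g + 5) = (g - 1)^2*(g - 5)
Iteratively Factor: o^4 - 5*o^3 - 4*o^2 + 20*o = (o + 2)*(o^3 - 7*o^2 + 10*o) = (o - 5)*(o + 2)*(o^2 - 2*o) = o*(o - 5)*(o + 2)*(o - 2)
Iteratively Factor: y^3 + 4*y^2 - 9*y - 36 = (y + 4)*(y^2 - 9) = (y - 3)*(y + 4)*(y + 3)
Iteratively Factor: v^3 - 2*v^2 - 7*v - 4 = (v - 4)*(v^2 + 2*v + 1) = (v - 4)*(v + 1)*(v + 1)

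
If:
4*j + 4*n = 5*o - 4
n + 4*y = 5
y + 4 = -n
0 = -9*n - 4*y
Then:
No Solution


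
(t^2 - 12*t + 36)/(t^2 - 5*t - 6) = (t - 6)/(t + 1)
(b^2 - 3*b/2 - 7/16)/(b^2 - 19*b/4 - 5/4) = (b - 7/4)/(b - 5)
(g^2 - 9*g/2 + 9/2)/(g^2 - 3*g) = (g - 3/2)/g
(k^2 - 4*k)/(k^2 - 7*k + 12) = k/(k - 3)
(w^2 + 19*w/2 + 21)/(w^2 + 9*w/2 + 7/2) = (w + 6)/(w + 1)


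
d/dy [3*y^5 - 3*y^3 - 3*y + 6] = 15*y^4 - 9*y^2 - 3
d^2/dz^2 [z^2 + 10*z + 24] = 2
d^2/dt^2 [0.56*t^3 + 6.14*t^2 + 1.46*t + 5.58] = 3.36*t + 12.28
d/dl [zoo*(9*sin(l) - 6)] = zoo*cos(l)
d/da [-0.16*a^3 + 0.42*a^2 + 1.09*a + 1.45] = -0.48*a^2 + 0.84*a + 1.09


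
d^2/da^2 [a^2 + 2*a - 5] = 2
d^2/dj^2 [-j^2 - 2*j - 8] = -2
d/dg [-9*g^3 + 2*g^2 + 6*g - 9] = -27*g^2 + 4*g + 6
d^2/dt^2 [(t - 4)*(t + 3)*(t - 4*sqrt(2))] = 6*t - 8*sqrt(2) - 2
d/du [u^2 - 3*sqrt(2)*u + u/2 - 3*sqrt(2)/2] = 2*u - 3*sqrt(2) + 1/2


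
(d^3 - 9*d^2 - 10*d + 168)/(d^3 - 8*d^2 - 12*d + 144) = (d - 7)/(d - 6)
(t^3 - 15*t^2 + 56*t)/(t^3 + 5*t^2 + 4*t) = (t^2 - 15*t + 56)/(t^2 + 5*t + 4)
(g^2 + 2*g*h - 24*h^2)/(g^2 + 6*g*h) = (g - 4*h)/g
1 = 1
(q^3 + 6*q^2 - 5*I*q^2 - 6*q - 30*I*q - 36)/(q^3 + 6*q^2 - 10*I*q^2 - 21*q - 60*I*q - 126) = (q - 2*I)/(q - 7*I)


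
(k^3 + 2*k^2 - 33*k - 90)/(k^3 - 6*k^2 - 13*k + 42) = (k^2 - k - 30)/(k^2 - 9*k + 14)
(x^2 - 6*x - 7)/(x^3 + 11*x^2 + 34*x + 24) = (x - 7)/(x^2 + 10*x + 24)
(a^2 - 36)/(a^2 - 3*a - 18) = (a + 6)/(a + 3)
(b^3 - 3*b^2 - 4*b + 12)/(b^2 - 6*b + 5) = (b^3 - 3*b^2 - 4*b + 12)/(b^2 - 6*b + 5)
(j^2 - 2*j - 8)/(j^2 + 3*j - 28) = (j + 2)/(j + 7)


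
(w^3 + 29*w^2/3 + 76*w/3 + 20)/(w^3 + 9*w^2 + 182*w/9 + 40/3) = 3*(w + 2)/(3*w + 4)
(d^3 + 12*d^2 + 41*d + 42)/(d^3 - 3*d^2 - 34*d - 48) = (d + 7)/(d - 8)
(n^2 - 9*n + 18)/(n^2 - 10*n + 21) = (n - 6)/(n - 7)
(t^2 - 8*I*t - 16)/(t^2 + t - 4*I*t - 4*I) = (t - 4*I)/(t + 1)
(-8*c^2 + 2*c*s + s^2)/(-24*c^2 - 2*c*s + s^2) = (-2*c + s)/(-6*c + s)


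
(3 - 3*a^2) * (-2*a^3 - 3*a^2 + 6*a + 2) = 6*a^5 + 9*a^4 - 24*a^3 - 15*a^2 + 18*a + 6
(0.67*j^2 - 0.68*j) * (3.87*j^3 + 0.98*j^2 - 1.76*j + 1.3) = 2.5929*j^5 - 1.975*j^4 - 1.8456*j^3 + 2.0678*j^2 - 0.884*j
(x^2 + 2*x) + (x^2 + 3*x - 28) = 2*x^2 + 5*x - 28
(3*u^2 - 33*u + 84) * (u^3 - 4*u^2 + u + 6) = 3*u^5 - 45*u^4 + 219*u^3 - 351*u^2 - 114*u + 504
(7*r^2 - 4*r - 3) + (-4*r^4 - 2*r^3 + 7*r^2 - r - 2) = -4*r^4 - 2*r^3 + 14*r^2 - 5*r - 5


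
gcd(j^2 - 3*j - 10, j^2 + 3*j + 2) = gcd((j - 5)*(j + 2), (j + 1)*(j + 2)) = j + 2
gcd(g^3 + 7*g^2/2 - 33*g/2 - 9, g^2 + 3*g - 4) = 1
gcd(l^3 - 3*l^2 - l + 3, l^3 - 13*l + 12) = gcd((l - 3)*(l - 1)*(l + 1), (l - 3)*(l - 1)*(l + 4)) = l^2 - 4*l + 3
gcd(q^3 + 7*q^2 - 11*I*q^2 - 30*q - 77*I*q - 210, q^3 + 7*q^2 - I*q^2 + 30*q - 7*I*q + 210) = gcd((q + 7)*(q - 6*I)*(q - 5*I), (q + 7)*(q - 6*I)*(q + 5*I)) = q^2 + q*(7 - 6*I) - 42*I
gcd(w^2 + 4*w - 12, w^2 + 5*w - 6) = w + 6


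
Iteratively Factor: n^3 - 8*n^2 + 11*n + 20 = (n - 4)*(n^2 - 4*n - 5) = (n - 5)*(n - 4)*(n + 1)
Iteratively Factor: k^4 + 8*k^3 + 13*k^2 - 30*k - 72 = (k + 4)*(k^3 + 4*k^2 - 3*k - 18) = (k + 3)*(k + 4)*(k^2 + k - 6) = (k - 2)*(k + 3)*(k + 4)*(k + 3)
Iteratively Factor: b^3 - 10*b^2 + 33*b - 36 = (b - 4)*(b^2 - 6*b + 9) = (b - 4)*(b - 3)*(b - 3)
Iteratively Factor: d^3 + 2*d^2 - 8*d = (d + 4)*(d^2 - 2*d) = d*(d + 4)*(d - 2)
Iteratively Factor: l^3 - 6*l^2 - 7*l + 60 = (l - 5)*(l^2 - l - 12) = (l - 5)*(l + 3)*(l - 4)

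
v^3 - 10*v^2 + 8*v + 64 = (v - 8)*(v - 4)*(v + 2)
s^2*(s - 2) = s^3 - 2*s^2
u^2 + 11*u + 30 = (u + 5)*(u + 6)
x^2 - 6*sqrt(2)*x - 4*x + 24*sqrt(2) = (x - 4)*(x - 6*sqrt(2))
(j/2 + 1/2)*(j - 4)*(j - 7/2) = j^3/2 - 13*j^2/4 + 13*j/4 + 7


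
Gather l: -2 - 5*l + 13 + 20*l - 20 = 15*l - 9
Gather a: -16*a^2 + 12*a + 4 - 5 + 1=-16*a^2 + 12*a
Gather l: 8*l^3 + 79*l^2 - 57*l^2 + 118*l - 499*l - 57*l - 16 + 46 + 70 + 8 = 8*l^3 + 22*l^2 - 438*l + 108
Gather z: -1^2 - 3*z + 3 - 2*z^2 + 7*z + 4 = -2*z^2 + 4*z + 6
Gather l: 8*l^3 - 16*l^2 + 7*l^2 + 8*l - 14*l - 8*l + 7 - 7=8*l^3 - 9*l^2 - 14*l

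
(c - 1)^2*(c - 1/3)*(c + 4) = c^4 + 5*c^3/3 - 23*c^2/3 + 19*c/3 - 4/3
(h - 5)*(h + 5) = h^2 - 25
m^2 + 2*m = m*(m + 2)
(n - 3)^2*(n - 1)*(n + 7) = n^4 - 34*n^2 + 96*n - 63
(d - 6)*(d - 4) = d^2 - 10*d + 24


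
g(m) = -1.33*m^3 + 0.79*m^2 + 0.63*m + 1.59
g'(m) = -3.99*m^2 + 1.58*m + 0.63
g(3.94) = -65.01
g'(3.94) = -55.08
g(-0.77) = 2.18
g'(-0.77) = -2.95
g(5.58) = -201.37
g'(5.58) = -114.79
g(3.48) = -42.70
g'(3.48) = -42.19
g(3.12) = -29.15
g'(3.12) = -33.28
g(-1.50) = 6.91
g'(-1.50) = -10.72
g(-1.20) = 4.27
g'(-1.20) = -7.01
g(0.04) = 1.62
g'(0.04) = 0.69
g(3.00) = -25.32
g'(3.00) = -30.54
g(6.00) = -253.47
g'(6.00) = -133.53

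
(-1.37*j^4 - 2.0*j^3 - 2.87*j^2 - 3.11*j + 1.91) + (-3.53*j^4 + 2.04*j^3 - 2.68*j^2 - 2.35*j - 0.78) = -4.9*j^4 + 0.04*j^3 - 5.55*j^2 - 5.46*j + 1.13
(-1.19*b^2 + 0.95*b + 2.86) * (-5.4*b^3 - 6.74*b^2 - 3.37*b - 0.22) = 6.426*b^5 + 2.8906*b^4 - 17.8367*b^3 - 22.2161*b^2 - 9.8472*b - 0.6292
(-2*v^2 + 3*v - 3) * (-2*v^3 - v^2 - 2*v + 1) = 4*v^5 - 4*v^4 + 7*v^3 - 5*v^2 + 9*v - 3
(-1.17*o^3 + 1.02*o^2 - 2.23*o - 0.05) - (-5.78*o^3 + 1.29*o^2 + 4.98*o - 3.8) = 4.61*o^3 - 0.27*o^2 - 7.21*o + 3.75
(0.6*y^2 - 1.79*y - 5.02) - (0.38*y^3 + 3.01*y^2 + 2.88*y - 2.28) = -0.38*y^3 - 2.41*y^2 - 4.67*y - 2.74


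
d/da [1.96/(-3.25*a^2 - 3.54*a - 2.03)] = (12.74*a + 6.9384)/(3.25*a^2 + 3.54*a + 2.03)^2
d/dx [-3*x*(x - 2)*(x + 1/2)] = -9*x^2 + 9*x + 3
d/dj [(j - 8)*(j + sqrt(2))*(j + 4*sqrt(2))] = 3*j^2 - 16*j + 10*sqrt(2)*j - 40*sqrt(2) + 8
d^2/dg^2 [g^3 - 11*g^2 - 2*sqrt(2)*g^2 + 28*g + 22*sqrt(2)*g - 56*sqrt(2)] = 6*g - 22 - 4*sqrt(2)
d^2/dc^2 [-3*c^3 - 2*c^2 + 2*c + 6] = -18*c - 4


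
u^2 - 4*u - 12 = (u - 6)*(u + 2)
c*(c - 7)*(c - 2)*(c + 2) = c^4 - 7*c^3 - 4*c^2 + 28*c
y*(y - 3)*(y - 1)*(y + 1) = y^4 - 3*y^3 - y^2 + 3*y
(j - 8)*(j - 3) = j^2 - 11*j + 24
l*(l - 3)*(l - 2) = l^3 - 5*l^2 + 6*l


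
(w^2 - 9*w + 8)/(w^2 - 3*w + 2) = (w - 8)/(w - 2)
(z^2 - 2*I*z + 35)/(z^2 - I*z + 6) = (z^2 - 2*I*z + 35)/(z^2 - I*z + 6)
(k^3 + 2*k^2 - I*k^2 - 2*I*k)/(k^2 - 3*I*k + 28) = k*(k^2 + k*(2 - I) - 2*I)/(k^2 - 3*I*k + 28)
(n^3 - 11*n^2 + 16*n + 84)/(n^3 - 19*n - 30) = (n^2 - 13*n + 42)/(n^2 - 2*n - 15)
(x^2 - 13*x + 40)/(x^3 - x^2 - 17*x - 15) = (x - 8)/(x^2 + 4*x + 3)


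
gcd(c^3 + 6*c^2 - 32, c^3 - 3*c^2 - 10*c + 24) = c - 2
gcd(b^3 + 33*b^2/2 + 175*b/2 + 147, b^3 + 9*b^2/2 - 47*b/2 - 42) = b + 7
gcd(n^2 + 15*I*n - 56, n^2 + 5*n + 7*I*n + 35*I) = n + 7*I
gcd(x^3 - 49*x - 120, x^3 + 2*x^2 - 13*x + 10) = x + 5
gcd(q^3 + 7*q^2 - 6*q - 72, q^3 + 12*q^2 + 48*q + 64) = q + 4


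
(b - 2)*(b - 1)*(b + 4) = b^3 + b^2 - 10*b + 8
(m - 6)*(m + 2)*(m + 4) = m^3 - 28*m - 48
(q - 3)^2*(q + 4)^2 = q^4 + 2*q^3 - 23*q^2 - 24*q + 144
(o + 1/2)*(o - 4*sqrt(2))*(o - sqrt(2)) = o^3 - 5*sqrt(2)*o^2 + o^2/2 - 5*sqrt(2)*o/2 + 8*o + 4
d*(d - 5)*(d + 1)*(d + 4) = d^4 - 21*d^2 - 20*d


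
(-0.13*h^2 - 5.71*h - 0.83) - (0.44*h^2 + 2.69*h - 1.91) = -0.57*h^2 - 8.4*h + 1.08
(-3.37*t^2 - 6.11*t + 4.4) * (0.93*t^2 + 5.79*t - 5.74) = -3.1341*t^4 - 25.1946*t^3 - 11.9411*t^2 + 60.5474*t - 25.256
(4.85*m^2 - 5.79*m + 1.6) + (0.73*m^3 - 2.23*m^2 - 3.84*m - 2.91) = 0.73*m^3 + 2.62*m^2 - 9.63*m - 1.31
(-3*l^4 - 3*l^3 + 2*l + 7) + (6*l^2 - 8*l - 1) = -3*l^4 - 3*l^3 + 6*l^2 - 6*l + 6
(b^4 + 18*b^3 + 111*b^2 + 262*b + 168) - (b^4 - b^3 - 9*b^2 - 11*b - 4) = 19*b^3 + 120*b^2 + 273*b + 172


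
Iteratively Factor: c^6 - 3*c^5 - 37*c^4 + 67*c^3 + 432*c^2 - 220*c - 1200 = (c + 4)*(c^5 - 7*c^4 - 9*c^3 + 103*c^2 + 20*c - 300) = (c - 2)*(c + 4)*(c^4 - 5*c^3 - 19*c^2 + 65*c + 150) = (c - 5)*(c - 2)*(c + 4)*(c^3 - 19*c - 30) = (c - 5)^2*(c - 2)*(c + 4)*(c^2 + 5*c + 6) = (c - 5)^2*(c - 2)*(c + 3)*(c + 4)*(c + 2)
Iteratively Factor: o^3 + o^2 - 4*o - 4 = (o - 2)*(o^2 + 3*o + 2) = (o - 2)*(o + 2)*(o + 1)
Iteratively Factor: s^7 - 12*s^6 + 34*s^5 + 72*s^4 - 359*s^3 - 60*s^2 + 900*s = (s - 3)*(s^6 - 9*s^5 + 7*s^4 + 93*s^3 - 80*s^2 - 300*s) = (s - 5)*(s - 3)*(s^5 - 4*s^4 - 13*s^3 + 28*s^2 + 60*s) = (s - 5)*(s - 3)^2*(s^4 - s^3 - 16*s^2 - 20*s) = (s - 5)*(s - 3)^2*(s + 2)*(s^3 - 3*s^2 - 10*s) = (s - 5)*(s - 3)^2*(s + 2)^2*(s^2 - 5*s) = s*(s - 5)*(s - 3)^2*(s + 2)^2*(s - 5)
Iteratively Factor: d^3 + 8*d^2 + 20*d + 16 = (d + 2)*(d^2 + 6*d + 8) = (d + 2)^2*(d + 4)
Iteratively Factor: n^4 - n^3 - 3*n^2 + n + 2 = (n + 1)*(n^3 - 2*n^2 - n + 2) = (n - 1)*(n + 1)*(n^2 - n - 2) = (n - 2)*(n - 1)*(n + 1)*(n + 1)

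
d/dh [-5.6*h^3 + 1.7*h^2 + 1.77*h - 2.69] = -16.8*h^2 + 3.4*h + 1.77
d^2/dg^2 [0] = 0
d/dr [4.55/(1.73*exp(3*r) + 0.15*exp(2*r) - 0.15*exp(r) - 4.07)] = (-23.6145*exp(2*r) - 1.365*exp(r) + 0.6825)*exp(r)/(1.73*exp(3*r) + 0.15*exp(2*r) - 0.15*exp(r) - 4.07)^2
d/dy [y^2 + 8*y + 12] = 2*y + 8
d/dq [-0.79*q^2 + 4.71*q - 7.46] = 4.71 - 1.58*q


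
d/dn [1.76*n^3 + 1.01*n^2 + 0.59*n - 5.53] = 5.28*n^2 + 2.02*n + 0.59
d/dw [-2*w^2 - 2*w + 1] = -4*w - 2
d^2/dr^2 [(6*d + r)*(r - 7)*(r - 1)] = 12*d + 6*r - 16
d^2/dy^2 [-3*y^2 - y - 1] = -6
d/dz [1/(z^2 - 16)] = -2*z/(z^2 - 16)^2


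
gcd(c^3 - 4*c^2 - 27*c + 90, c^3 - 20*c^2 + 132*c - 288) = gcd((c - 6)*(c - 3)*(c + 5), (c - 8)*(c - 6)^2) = c - 6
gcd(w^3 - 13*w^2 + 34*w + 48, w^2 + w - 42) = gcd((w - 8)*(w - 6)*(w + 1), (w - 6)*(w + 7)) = w - 6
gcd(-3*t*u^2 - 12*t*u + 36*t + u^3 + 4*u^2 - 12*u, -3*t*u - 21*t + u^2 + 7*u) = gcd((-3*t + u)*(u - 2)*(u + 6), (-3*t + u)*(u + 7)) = 3*t - u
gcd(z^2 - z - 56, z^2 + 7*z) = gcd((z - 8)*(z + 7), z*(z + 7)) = z + 7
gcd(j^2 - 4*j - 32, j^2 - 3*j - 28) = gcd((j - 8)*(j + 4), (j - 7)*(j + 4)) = j + 4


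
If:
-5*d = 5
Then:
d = -1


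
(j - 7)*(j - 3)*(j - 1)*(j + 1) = j^4 - 10*j^3 + 20*j^2 + 10*j - 21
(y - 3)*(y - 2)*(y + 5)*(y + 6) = y^4 + 6*y^3 - 19*y^2 - 84*y + 180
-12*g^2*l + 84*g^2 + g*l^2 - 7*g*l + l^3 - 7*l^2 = (-3*g + l)*(4*g + l)*(l - 7)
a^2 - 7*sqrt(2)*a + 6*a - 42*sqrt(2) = (a + 6)*(a - 7*sqrt(2))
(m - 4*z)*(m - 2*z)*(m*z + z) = m^3*z - 6*m^2*z^2 + m^2*z + 8*m*z^3 - 6*m*z^2 + 8*z^3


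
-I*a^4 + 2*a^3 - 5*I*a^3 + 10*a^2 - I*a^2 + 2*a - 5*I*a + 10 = (a + 5)*(a - I)*(a + 2*I)*(-I*a + 1)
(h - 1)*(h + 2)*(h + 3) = h^3 + 4*h^2 + h - 6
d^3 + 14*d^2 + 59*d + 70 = (d + 2)*(d + 5)*(d + 7)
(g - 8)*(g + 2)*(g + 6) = g^3 - 52*g - 96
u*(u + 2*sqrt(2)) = u^2 + 2*sqrt(2)*u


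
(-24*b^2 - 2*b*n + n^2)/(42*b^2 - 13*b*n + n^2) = (-4*b - n)/(7*b - n)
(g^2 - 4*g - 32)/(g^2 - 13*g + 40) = (g + 4)/(g - 5)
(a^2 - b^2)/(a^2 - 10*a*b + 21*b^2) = (a^2 - b^2)/(a^2 - 10*a*b + 21*b^2)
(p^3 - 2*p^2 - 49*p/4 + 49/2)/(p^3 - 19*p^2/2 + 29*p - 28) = (p + 7/2)/(p - 4)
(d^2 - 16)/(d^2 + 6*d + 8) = (d - 4)/(d + 2)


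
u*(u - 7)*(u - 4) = u^3 - 11*u^2 + 28*u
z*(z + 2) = z^2 + 2*z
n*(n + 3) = n^2 + 3*n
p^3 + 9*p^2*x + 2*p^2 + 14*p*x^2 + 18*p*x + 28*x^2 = (p + 2)*(p + 2*x)*(p + 7*x)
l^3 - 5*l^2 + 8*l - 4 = (l - 2)^2*(l - 1)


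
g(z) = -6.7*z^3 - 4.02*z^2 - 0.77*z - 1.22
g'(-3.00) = -157.55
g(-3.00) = 145.81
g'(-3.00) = -157.55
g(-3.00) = 145.81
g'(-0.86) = -8.72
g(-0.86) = 0.73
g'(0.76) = -18.49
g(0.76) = -7.07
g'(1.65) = -68.76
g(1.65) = -43.53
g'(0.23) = -3.68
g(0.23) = -1.69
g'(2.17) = -112.87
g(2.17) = -90.28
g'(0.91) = -24.73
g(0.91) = -10.30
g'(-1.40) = -28.91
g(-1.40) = 10.36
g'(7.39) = -1157.89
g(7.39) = -2930.46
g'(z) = -20.1*z^2 - 8.04*z - 0.77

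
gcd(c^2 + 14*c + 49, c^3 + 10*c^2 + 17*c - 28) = c + 7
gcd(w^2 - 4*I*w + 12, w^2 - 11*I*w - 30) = w - 6*I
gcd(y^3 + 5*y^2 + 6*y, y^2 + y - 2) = y + 2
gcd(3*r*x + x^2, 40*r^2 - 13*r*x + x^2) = 1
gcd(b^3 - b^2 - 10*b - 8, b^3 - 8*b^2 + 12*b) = 1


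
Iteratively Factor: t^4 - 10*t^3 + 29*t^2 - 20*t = (t - 4)*(t^3 - 6*t^2 + 5*t) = (t - 4)*(t - 1)*(t^2 - 5*t) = t*(t - 4)*(t - 1)*(t - 5)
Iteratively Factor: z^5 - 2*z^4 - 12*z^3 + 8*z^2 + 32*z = (z + 2)*(z^4 - 4*z^3 - 4*z^2 + 16*z) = z*(z + 2)*(z^3 - 4*z^2 - 4*z + 16) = z*(z - 4)*(z + 2)*(z^2 - 4) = z*(z - 4)*(z + 2)^2*(z - 2)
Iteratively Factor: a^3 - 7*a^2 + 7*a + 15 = (a - 5)*(a^2 - 2*a - 3) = (a - 5)*(a - 3)*(a + 1)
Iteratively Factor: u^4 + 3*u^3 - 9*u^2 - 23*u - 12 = (u - 3)*(u^3 + 6*u^2 + 9*u + 4) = (u - 3)*(u + 1)*(u^2 + 5*u + 4) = (u - 3)*(u + 1)*(u + 4)*(u + 1)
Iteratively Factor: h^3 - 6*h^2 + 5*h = (h - 1)*(h^2 - 5*h) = (h - 5)*(h - 1)*(h)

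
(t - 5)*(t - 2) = t^2 - 7*t + 10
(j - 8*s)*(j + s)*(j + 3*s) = j^3 - 4*j^2*s - 29*j*s^2 - 24*s^3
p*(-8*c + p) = -8*c*p + p^2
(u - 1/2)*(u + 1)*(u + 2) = u^3 + 5*u^2/2 + u/2 - 1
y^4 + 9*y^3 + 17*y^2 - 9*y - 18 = (y - 1)*(y + 1)*(y + 3)*(y + 6)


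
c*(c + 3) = c^2 + 3*c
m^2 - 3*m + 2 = (m - 2)*(m - 1)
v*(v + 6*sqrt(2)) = v^2 + 6*sqrt(2)*v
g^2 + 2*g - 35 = (g - 5)*(g + 7)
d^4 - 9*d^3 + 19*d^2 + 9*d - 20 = (d - 5)*(d - 4)*(d - 1)*(d + 1)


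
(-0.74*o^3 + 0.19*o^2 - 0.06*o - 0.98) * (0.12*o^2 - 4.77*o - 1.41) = -0.0888*o^5 + 3.5526*o^4 + 0.1299*o^3 - 0.0993*o^2 + 4.7592*o + 1.3818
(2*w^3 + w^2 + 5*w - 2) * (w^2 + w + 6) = 2*w^5 + 3*w^4 + 18*w^3 + 9*w^2 + 28*w - 12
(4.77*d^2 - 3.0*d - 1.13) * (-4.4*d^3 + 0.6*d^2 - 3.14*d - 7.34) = -20.988*d^5 + 16.062*d^4 - 11.8058*d^3 - 26.2698*d^2 + 25.5682*d + 8.2942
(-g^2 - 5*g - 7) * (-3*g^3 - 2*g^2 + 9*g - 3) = 3*g^5 + 17*g^4 + 22*g^3 - 28*g^2 - 48*g + 21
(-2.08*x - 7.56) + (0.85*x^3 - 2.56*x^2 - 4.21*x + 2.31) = 0.85*x^3 - 2.56*x^2 - 6.29*x - 5.25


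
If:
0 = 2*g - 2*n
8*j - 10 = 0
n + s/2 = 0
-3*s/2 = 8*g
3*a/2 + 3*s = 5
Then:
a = 10/3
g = 0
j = 5/4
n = 0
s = 0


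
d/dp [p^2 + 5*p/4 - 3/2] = 2*p + 5/4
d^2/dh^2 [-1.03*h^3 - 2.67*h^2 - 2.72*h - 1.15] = -6.18*h - 5.34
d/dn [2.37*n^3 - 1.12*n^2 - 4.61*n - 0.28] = 7.11*n^2 - 2.24*n - 4.61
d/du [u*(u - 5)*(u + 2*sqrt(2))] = 3*u^2 - 10*u + 4*sqrt(2)*u - 10*sqrt(2)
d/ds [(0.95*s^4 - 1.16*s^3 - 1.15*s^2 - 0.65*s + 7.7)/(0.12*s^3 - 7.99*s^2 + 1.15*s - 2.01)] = (0.114*s^6 - 15.181*s^5 + 12.6839*s^4 - 10.15*s^3 - 2.2932*s^2 + 127.669*s - 7.5485)/(0.0144*s^6 - 1.9176*s^5 + 64.1161*s^4 - 18.8594*s^3 + 33.4423*s^2 - 4.623*s + 4.0401)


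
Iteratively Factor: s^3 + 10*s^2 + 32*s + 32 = (s + 2)*(s^2 + 8*s + 16) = (s + 2)*(s + 4)*(s + 4)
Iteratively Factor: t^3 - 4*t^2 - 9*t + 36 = (t - 3)*(t^2 - t - 12) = (t - 4)*(t - 3)*(t + 3)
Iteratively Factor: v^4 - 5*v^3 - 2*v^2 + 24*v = (v - 4)*(v^3 - v^2 - 6*v) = (v - 4)*(v - 3)*(v^2 + 2*v) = (v - 4)*(v - 3)*(v + 2)*(v)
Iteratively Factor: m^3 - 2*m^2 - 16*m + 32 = (m + 4)*(m^2 - 6*m + 8) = (m - 2)*(m + 4)*(m - 4)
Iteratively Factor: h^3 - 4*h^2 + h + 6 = (h - 3)*(h^2 - h - 2) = (h - 3)*(h - 2)*(h + 1)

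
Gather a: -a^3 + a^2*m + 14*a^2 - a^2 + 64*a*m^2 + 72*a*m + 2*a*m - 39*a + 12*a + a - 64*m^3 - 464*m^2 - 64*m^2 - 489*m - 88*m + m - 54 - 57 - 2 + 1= -a^3 + a^2*(m + 13) + a*(64*m^2 + 74*m - 26) - 64*m^3 - 528*m^2 - 576*m - 112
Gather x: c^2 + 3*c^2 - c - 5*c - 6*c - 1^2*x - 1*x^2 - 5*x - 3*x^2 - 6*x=4*c^2 - 12*c - 4*x^2 - 12*x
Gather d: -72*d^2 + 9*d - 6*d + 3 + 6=-72*d^2 + 3*d + 9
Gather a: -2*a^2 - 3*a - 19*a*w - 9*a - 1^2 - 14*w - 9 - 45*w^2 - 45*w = -2*a^2 + a*(-19*w - 12) - 45*w^2 - 59*w - 10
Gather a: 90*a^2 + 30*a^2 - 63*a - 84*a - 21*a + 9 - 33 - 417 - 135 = 120*a^2 - 168*a - 576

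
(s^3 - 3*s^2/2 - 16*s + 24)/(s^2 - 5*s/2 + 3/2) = (s^2 - 16)/(s - 1)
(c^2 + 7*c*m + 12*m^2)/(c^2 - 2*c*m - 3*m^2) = (c^2 + 7*c*m + 12*m^2)/(c^2 - 2*c*m - 3*m^2)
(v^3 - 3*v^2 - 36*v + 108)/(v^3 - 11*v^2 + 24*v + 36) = (v^2 + 3*v - 18)/(v^2 - 5*v - 6)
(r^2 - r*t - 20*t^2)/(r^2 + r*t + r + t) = (r^2 - r*t - 20*t^2)/(r^2 + r*t + r + t)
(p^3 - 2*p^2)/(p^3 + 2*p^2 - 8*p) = p/(p + 4)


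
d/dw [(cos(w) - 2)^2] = 2*(2 - cos(w))*sin(w)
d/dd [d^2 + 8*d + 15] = 2*d + 8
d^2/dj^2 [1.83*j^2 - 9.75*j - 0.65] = 3.66000000000000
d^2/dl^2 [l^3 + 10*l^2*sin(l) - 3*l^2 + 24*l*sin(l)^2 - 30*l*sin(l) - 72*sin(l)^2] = -10*l^2*sin(l) + 30*l*sin(l) + 40*l*cos(l) + 48*l*cos(2*l) + 6*l + 20*sin(l) + 48*sin(2*l) - 60*cos(l) - 144*cos(2*l) - 6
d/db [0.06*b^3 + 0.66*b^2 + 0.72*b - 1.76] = 0.18*b^2 + 1.32*b + 0.72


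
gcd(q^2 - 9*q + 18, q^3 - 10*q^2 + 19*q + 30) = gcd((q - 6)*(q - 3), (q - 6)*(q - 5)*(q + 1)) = q - 6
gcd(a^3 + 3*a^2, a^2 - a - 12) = a + 3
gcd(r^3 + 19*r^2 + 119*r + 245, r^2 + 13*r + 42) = r + 7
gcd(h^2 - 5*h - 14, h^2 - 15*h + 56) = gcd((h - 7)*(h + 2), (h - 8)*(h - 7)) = h - 7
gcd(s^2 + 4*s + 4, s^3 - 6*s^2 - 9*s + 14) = s + 2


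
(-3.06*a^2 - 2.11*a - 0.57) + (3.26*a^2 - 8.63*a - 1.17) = 0.2*a^2 - 10.74*a - 1.74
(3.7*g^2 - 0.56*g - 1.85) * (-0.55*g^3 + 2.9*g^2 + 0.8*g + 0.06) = -2.035*g^5 + 11.038*g^4 + 2.3535*g^3 - 5.591*g^2 - 1.5136*g - 0.111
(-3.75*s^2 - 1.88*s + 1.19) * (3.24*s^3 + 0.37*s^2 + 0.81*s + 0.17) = -12.15*s^5 - 7.4787*s^4 + 0.1225*s^3 - 1.72*s^2 + 0.6443*s + 0.2023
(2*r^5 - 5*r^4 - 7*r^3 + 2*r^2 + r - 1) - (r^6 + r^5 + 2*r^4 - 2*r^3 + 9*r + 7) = -r^6 + r^5 - 7*r^4 - 5*r^3 + 2*r^2 - 8*r - 8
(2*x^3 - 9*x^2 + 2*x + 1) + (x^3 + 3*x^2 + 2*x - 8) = 3*x^3 - 6*x^2 + 4*x - 7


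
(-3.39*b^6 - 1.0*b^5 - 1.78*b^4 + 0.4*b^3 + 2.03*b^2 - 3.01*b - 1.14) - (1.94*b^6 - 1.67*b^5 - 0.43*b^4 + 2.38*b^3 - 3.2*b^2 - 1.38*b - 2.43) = -5.33*b^6 + 0.67*b^5 - 1.35*b^4 - 1.98*b^3 + 5.23*b^2 - 1.63*b + 1.29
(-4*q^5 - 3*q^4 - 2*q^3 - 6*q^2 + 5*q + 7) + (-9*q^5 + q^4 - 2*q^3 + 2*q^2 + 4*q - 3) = -13*q^5 - 2*q^4 - 4*q^3 - 4*q^2 + 9*q + 4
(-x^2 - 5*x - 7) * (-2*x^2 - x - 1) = 2*x^4 + 11*x^3 + 20*x^2 + 12*x + 7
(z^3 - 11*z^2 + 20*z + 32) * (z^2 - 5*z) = z^5 - 16*z^4 + 75*z^3 - 68*z^2 - 160*z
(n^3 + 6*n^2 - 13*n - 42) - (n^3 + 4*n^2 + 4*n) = 2*n^2 - 17*n - 42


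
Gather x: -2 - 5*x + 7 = 5 - 5*x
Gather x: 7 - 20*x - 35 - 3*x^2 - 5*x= -3*x^2 - 25*x - 28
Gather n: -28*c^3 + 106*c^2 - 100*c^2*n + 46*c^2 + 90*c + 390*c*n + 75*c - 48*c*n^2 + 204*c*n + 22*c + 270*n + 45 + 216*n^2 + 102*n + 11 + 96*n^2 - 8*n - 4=-28*c^3 + 152*c^2 + 187*c + n^2*(312 - 48*c) + n*(-100*c^2 + 594*c + 364) + 52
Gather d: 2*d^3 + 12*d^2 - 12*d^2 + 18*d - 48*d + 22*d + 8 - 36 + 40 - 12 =2*d^3 - 8*d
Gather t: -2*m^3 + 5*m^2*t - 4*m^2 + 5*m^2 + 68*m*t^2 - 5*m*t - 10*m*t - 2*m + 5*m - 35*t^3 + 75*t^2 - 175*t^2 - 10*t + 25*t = -2*m^3 + m^2 + 3*m - 35*t^3 + t^2*(68*m - 100) + t*(5*m^2 - 15*m + 15)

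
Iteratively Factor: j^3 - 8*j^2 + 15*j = (j - 3)*(j^2 - 5*j) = j*(j - 3)*(j - 5)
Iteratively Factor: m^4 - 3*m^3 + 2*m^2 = (m)*(m^3 - 3*m^2 + 2*m) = m*(m - 2)*(m^2 - m) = m^2*(m - 2)*(m - 1)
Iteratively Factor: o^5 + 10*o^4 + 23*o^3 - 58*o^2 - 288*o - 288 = (o + 4)*(o^4 + 6*o^3 - o^2 - 54*o - 72) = (o + 4)^2*(o^3 + 2*o^2 - 9*o - 18) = (o - 3)*(o + 4)^2*(o^2 + 5*o + 6) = (o - 3)*(o + 3)*(o + 4)^2*(o + 2)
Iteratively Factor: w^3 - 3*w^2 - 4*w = (w)*(w^2 - 3*w - 4) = w*(w - 4)*(w + 1)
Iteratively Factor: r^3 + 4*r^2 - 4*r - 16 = (r + 4)*(r^2 - 4) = (r + 2)*(r + 4)*(r - 2)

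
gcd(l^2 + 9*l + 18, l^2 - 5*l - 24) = l + 3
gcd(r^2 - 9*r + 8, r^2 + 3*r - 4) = r - 1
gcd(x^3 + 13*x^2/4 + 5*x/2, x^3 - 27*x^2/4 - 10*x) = x^2 + 5*x/4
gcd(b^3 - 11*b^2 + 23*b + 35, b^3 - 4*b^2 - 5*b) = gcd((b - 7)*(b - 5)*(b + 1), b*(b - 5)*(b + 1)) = b^2 - 4*b - 5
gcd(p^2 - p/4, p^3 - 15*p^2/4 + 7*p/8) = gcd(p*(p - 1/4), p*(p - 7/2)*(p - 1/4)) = p^2 - p/4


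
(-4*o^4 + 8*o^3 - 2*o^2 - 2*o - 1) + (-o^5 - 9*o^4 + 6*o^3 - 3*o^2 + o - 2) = -o^5 - 13*o^4 + 14*o^3 - 5*o^2 - o - 3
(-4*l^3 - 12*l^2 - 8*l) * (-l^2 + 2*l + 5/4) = 4*l^5 + 4*l^4 - 21*l^3 - 31*l^2 - 10*l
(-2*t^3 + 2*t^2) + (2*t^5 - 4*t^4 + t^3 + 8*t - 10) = 2*t^5 - 4*t^4 - t^3 + 2*t^2 + 8*t - 10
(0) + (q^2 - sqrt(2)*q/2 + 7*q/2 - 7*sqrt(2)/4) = q^2 - sqrt(2)*q/2 + 7*q/2 - 7*sqrt(2)/4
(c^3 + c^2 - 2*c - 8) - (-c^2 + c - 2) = c^3 + 2*c^2 - 3*c - 6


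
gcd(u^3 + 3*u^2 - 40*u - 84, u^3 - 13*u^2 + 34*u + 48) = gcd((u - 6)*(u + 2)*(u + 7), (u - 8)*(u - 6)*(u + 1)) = u - 6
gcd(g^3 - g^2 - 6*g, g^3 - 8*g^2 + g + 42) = g^2 - g - 6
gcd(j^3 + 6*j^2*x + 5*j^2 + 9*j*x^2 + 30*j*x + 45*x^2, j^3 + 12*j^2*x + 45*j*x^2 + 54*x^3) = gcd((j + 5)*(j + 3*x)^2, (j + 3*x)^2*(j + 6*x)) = j^2 + 6*j*x + 9*x^2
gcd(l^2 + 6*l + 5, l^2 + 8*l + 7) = l + 1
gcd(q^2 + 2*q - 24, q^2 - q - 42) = q + 6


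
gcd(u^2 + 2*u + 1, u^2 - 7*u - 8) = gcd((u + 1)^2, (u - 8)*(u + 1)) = u + 1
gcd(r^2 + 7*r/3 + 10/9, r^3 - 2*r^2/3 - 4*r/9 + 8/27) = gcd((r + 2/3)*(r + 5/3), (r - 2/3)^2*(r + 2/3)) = r + 2/3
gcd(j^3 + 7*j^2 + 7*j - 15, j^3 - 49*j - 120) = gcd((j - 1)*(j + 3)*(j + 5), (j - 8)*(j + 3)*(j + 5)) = j^2 + 8*j + 15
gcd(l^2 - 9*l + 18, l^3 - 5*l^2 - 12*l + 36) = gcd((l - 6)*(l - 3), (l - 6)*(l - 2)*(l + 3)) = l - 6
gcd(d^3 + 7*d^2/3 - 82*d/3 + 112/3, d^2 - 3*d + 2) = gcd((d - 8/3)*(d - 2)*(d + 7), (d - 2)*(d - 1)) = d - 2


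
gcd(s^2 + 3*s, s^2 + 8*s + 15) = s + 3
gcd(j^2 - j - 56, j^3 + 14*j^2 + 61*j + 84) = j + 7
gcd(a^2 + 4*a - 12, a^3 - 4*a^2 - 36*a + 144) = a + 6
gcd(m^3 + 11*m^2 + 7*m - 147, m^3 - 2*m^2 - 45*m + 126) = m^2 + 4*m - 21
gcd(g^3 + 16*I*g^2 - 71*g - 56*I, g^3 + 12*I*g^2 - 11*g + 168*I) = g^2 + 15*I*g - 56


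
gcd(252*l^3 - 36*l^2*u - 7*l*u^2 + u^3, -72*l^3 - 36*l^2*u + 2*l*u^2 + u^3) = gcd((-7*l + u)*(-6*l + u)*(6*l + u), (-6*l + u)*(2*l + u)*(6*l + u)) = -36*l^2 + u^2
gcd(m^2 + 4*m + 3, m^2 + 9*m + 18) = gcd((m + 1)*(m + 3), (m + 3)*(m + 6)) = m + 3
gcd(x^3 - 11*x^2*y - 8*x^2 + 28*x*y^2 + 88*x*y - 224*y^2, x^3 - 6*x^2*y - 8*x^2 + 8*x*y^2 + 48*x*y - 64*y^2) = x^2 - 4*x*y - 8*x + 32*y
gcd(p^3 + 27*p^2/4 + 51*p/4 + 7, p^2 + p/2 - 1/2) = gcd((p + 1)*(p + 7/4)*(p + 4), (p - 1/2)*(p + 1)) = p + 1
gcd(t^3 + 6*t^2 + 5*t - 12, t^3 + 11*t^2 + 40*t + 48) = t^2 + 7*t + 12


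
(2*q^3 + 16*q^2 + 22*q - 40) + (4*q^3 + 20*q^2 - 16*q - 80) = 6*q^3 + 36*q^2 + 6*q - 120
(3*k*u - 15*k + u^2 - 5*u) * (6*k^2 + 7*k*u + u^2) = 18*k^3*u - 90*k^3 + 27*k^2*u^2 - 135*k^2*u + 10*k*u^3 - 50*k*u^2 + u^4 - 5*u^3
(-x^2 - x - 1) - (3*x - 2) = -x^2 - 4*x + 1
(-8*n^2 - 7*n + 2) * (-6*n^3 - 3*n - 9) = 48*n^5 + 42*n^4 + 12*n^3 + 93*n^2 + 57*n - 18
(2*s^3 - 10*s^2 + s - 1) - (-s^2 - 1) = 2*s^3 - 9*s^2 + s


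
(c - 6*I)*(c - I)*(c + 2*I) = c^3 - 5*I*c^2 + 8*c - 12*I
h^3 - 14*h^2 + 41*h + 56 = (h - 8)*(h - 7)*(h + 1)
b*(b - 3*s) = b^2 - 3*b*s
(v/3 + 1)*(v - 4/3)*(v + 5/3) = v^3/3 + 10*v^2/9 - 11*v/27 - 20/9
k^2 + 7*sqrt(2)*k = k*(k + 7*sqrt(2))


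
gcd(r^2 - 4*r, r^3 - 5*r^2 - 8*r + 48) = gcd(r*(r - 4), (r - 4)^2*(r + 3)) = r - 4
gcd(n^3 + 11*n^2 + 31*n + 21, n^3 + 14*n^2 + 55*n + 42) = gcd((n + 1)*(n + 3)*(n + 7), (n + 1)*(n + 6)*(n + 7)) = n^2 + 8*n + 7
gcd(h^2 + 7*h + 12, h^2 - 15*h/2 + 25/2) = 1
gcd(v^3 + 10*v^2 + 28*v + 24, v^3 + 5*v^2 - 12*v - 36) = v^2 + 8*v + 12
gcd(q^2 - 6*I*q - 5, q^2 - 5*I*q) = q - 5*I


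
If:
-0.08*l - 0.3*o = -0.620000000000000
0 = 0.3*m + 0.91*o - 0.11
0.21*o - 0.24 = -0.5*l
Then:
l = -0.44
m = -6.26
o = 2.18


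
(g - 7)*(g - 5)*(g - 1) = g^3 - 13*g^2 + 47*g - 35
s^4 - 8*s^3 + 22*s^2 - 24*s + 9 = (s - 3)^2*(s - 1)^2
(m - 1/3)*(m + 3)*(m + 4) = m^3 + 20*m^2/3 + 29*m/3 - 4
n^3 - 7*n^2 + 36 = (n - 6)*(n - 3)*(n + 2)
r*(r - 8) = r^2 - 8*r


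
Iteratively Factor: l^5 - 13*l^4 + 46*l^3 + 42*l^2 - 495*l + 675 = (l - 3)*(l^4 - 10*l^3 + 16*l^2 + 90*l - 225) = (l - 3)*(l + 3)*(l^3 - 13*l^2 + 55*l - 75) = (l - 3)^2*(l + 3)*(l^2 - 10*l + 25) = (l - 5)*(l - 3)^2*(l + 3)*(l - 5)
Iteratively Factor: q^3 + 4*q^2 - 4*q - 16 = (q + 4)*(q^2 - 4) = (q + 2)*(q + 4)*(q - 2)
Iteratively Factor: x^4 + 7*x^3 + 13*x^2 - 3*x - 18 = (x - 1)*(x^3 + 8*x^2 + 21*x + 18) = (x - 1)*(x + 2)*(x^2 + 6*x + 9) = (x - 1)*(x + 2)*(x + 3)*(x + 3)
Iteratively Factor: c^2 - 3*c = (c)*(c - 3)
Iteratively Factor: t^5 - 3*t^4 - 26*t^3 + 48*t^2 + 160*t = (t + 2)*(t^4 - 5*t^3 - 16*t^2 + 80*t) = (t - 4)*(t + 2)*(t^3 - t^2 - 20*t) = (t - 4)*(t + 2)*(t + 4)*(t^2 - 5*t) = (t - 5)*(t - 4)*(t + 2)*(t + 4)*(t)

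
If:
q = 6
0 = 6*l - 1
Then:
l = 1/6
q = 6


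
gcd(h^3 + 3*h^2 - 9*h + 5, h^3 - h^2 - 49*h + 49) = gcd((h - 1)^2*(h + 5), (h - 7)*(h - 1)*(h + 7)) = h - 1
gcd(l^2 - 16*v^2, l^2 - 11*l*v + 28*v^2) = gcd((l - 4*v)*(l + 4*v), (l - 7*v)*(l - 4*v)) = -l + 4*v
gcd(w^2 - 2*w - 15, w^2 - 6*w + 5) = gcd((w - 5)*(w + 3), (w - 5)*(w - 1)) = w - 5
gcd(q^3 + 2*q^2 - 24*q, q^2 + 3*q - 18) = q + 6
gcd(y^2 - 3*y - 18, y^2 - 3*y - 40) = 1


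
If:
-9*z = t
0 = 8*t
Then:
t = 0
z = 0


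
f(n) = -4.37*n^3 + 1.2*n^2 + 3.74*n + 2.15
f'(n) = -13.11*n^2 + 2.4*n + 3.74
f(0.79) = 3.70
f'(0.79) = -2.55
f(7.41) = -1682.26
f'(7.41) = -698.32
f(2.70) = -65.02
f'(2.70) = -85.35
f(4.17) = -278.26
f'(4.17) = -214.22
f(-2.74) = 90.81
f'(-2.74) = -101.26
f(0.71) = 3.85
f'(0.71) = -1.16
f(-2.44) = 63.65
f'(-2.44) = -80.17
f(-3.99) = 283.92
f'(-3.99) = -214.55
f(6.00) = -876.13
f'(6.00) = -453.82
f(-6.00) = 966.83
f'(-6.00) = -482.62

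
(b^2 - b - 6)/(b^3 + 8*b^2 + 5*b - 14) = (b - 3)/(b^2 + 6*b - 7)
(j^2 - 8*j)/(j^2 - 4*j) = (j - 8)/(j - 4)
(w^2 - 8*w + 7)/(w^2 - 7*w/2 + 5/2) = 2*(w - 7)/(2*w - 5)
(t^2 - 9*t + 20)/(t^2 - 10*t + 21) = (t^2 - 9*t + 20)/(t^2 - 10*t + 21)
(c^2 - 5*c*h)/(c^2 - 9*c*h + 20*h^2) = c/(c - 4*h)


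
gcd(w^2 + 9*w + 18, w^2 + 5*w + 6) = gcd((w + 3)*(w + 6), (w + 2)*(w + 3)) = w + 3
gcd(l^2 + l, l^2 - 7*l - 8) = l + 1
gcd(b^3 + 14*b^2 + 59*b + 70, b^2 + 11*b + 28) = b + 7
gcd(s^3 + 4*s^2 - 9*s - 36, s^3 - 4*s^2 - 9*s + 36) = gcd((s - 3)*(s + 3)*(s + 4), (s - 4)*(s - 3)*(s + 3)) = s^2 - 9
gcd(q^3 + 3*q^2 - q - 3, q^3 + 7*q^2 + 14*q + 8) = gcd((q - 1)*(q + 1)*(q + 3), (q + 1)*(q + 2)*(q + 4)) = q + 1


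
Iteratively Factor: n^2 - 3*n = (n - 3)*(n)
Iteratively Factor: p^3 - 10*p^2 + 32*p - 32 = (p - 4)*(p^2 - 6*p + 8) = (p - 4)*(p - 2)*(p - 4)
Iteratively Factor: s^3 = (s)*(s^2) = s^2*(s)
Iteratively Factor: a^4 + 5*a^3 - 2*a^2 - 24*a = (a + 4)*(a^3 + a^2 - 6*a) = (a - 2)*(a + 4)*(a^2 + 3*a) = (a - 2)*(a + 3)*(a + 4)*(a)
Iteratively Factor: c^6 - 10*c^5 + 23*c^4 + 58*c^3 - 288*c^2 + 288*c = (c + 3)*(c^5 - 13*c^4 + 62*c^3 - 128*c^2 + 96*c) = c*(c + 3)*(c^4 - 13*c^3 + 62*c^2 - 128*c + 96) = c*(c - 4)*(c + 3)*(c^3 - 9*c^2 + 26*c - 24) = c*(c - 4)*(c - 3)*(c + 3)*(c^2 - 6*c + 8) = c*(c - 4)^2*(c - 3)*(c + 3)*(c - 2)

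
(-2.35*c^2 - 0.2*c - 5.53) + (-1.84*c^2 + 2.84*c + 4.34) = -4.19*c^2 + 2.64*c - 1.19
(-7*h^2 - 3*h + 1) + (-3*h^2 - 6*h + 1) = -10*h^2 - 9*h + 2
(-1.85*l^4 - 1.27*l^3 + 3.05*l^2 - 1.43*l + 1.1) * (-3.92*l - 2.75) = 7.252*l^5 + 10.0659*l^4 - 8.4635*l^3 - 2.7819*l^2 - 0.379500000000001*l - 3.025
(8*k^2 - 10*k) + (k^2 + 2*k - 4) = 9*k^2 - 8*k - 4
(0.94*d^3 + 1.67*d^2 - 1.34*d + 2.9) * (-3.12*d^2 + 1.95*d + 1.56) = -2.9328*d^5 - 3.3774*d^4 + 8.9037*d^3 - 9.0558*d^2 + 3.5646*d + 4.524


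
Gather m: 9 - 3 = 6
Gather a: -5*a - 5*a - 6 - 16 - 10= -10*a - 32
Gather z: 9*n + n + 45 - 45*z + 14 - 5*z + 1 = 10*n - 50*z + 60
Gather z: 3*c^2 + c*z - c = 3*c^2 + c*z - c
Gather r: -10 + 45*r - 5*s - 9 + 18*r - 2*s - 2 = 63*r - 7*s - 21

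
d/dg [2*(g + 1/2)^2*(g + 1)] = (g + 1/2)*(6*g + 5)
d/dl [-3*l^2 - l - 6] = -6*l - 1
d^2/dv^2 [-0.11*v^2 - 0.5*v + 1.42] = -0.220000000000000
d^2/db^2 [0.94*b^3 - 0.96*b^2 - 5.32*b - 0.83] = 5.64*b - 1.92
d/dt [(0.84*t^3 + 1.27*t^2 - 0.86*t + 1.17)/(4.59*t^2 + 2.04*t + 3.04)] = (3.8556*t^4 + 3.4272*t^3 + 14.199*t^2 - 3.019*t - 5.0012)/(21.0681*t^4 + 18.7272*t^3 + 32.0688*t^2 + 12.4032*t + 9.2416)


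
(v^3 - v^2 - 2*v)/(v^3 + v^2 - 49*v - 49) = v*(v - 2)/(v^2 - 49)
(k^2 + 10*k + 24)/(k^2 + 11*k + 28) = (k + 6)/(k + 7)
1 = 1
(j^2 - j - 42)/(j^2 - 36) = (j - 7)/(j - 6)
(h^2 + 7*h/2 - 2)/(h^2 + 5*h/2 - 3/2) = (h + 4)/(h + 3)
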